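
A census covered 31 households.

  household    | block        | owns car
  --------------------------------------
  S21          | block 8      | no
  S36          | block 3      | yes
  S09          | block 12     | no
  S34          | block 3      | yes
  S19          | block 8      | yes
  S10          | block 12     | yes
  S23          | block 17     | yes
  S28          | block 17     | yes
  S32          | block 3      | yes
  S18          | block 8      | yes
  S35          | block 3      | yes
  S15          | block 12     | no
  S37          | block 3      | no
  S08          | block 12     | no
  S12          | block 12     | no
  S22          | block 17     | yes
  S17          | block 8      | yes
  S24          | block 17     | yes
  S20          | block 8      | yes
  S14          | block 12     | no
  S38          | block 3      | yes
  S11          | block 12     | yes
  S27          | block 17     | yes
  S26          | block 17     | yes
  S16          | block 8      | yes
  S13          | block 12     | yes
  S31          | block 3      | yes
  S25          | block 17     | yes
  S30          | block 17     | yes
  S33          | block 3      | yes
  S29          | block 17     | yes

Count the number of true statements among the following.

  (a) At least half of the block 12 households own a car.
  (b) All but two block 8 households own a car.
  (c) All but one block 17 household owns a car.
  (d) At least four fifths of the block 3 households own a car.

(a) block 12: |A| = 8, |A ∩ B| = 3; needs |A ∩ B| ≥ |A ∖ B| — false.
(b) block 8: |A| = 6, |A ∩ B| = 5; needs |A ∖ B| = 2 — false.
(c) block 17: |A| = 9, |A ∩ B| = 9; needs |A ∖ B| = 1 — false.
(d) block 3: |A| = 8, |A ∩ B| = 7; needs |A ∩ B| / |A| ≥ 4/5 — true.

1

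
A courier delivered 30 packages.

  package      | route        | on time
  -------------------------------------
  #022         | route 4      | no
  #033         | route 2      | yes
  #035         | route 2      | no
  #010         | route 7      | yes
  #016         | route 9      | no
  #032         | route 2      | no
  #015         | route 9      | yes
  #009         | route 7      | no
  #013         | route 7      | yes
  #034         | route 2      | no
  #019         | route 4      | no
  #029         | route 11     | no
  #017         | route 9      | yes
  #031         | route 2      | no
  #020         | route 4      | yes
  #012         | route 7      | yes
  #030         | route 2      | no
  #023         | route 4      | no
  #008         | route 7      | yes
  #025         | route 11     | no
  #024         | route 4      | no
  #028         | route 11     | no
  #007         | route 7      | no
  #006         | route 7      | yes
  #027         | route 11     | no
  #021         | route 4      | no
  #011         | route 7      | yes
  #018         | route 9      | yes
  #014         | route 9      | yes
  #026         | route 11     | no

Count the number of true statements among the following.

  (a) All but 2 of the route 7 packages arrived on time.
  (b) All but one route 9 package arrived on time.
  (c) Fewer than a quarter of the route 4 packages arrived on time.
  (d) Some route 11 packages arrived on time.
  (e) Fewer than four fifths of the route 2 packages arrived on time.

4

(a) route 7: |A| = 8, |A ∩ B| = 6; needs |A ∖ B| = 2 — true.
(b) route 9: |A| = 5, |A ∩ B| = 4; needs |A ∖ B| = 1 — true.
(c) route 4: |A| = 6, |A ∩ B| = 1; needs |A ∩ B| / |A| < 1/4 — true.
(d) route 11: |A| = 5, |A ∩ B| = 0; needs A ∩ B ≠ ∅ (|A ∩ B| ≥ 1) — false.
(e) route 2: |A| = 6, |A ∩ B| = 1; needs |A ∩ B| / |A| < 4/5 — true.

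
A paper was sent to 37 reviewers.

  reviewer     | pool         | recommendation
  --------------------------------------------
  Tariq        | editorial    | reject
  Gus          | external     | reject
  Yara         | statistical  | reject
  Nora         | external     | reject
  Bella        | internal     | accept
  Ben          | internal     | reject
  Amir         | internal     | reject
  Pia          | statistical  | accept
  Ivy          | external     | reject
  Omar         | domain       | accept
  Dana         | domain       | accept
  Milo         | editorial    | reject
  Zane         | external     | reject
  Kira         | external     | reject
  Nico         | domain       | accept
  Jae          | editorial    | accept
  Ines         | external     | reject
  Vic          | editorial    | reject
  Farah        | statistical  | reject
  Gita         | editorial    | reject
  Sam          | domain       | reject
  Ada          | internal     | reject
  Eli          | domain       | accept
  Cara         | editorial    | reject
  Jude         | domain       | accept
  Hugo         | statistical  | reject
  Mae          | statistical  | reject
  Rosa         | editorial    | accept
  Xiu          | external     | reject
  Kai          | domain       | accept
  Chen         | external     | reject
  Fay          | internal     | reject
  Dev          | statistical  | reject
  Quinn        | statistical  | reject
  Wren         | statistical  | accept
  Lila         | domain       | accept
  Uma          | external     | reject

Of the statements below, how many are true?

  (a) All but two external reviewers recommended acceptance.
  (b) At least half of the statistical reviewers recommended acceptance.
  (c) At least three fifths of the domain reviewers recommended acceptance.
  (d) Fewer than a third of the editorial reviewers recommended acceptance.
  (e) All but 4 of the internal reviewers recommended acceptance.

(a) external: |A| = 9, |A ∩ B| = 0; needs |A ∖ B| = 2 — false.
(b) statistical: |A| = 8, |A ∩ B| = 2; needs |A ∩ B| ≥ |A ∖ B| — false.
(c) domain: |A| = 8, |A ∩ B| = 7; needs |A ∩ B| / |A| ≥ 3/5 — true.
(d) editorial: |A| = 7, |A ∩ B| = 2; needs |A ∩ B| / |A| < 1/3 — true.
(e) internal: |A| = 5, |A ∩ B| = 1; needs |A ∖ B| = 4 — true.

3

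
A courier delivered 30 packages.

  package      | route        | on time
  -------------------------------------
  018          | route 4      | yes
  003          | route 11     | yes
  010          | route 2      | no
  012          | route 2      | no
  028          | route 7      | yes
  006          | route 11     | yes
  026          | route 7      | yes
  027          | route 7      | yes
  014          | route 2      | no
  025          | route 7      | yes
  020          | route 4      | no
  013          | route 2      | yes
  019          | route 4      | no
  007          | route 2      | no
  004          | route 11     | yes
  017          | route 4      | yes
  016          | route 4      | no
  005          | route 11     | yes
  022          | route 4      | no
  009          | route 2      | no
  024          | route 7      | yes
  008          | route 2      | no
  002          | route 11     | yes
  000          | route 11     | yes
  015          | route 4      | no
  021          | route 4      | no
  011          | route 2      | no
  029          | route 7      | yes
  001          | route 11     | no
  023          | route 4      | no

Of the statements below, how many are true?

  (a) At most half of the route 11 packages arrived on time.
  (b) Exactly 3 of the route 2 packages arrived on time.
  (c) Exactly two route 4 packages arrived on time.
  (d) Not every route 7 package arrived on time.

1

(a) route 11: |A| = 7, |A ∩ B| = 6; needs |A ∩ B| ≤ |A ∖ B| — false.
(b) route 2: |A| = 8, |A ∩ B| = 1; needs |A ∩ B| = 3 — false.
(c) route 4: |A| = 9, |A ∩ B| = 2; needs |A ∩ B| = 2 — true.
(d) route 7: |A| = 6, |A ∩ B| = 6; needs A ⊄ B (|A ∖ B| ≥ 1) — false.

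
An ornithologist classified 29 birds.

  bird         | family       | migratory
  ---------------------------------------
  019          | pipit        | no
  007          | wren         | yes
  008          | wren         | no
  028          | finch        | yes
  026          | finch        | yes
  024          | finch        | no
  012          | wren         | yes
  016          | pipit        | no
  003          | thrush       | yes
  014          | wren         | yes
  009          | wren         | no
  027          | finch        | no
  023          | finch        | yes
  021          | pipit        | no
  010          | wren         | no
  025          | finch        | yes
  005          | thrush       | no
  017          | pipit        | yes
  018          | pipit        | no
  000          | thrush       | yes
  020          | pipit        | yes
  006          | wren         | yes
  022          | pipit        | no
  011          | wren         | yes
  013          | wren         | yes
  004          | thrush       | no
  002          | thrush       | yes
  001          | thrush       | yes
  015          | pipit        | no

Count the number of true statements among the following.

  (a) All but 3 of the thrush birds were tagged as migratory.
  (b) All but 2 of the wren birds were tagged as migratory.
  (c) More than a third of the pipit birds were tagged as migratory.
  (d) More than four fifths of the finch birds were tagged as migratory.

0

(a) thrush: |A| = 6, |A ∩ B| = 4; needs |A ∖ B| = 3 — false.
(b) wren: |A| = 9, |A ∩ B| = 6; needs |A ∖ B| = 2 — false.
(c) pipit: |A| = 8, |A ∩ B| = 2; needs |A ∩ B| / |A| > 1/3 — false.
(d) finch: |A| = 6, |A ∩ B| = 4; needs |A ∩ B| / |A| > 4/5 — false.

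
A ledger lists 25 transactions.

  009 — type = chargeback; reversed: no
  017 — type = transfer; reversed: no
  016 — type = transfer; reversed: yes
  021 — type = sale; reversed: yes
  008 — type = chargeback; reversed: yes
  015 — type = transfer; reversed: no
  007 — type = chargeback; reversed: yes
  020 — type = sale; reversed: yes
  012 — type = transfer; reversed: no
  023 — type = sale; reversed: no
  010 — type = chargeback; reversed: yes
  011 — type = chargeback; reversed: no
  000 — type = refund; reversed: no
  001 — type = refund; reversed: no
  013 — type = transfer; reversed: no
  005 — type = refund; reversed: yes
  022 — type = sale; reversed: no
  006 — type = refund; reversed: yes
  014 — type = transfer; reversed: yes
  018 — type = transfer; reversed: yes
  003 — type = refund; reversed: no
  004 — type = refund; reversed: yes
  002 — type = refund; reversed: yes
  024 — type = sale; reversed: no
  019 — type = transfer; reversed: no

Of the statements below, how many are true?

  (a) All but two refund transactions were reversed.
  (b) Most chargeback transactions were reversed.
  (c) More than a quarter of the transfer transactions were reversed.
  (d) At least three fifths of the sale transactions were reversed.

(a) refund: |A| = 7, |A ∩ B| = 4; needs |A ∖ B| = 2 — false.
(b) chargeback: |A| = 5, |A ∩ B| = 3; needs |A ∩ B| > |A ∖ B| — true.
(c) transfer: |A| = 8, |A ∩ B| = 3; needs |A ∩ B| / |A| > 1/4 — true.
(d) sale: |A| = 5, |A ∩ B| = 2; needs |A ∩ B| / |A| ≥ 3/5 — false.

2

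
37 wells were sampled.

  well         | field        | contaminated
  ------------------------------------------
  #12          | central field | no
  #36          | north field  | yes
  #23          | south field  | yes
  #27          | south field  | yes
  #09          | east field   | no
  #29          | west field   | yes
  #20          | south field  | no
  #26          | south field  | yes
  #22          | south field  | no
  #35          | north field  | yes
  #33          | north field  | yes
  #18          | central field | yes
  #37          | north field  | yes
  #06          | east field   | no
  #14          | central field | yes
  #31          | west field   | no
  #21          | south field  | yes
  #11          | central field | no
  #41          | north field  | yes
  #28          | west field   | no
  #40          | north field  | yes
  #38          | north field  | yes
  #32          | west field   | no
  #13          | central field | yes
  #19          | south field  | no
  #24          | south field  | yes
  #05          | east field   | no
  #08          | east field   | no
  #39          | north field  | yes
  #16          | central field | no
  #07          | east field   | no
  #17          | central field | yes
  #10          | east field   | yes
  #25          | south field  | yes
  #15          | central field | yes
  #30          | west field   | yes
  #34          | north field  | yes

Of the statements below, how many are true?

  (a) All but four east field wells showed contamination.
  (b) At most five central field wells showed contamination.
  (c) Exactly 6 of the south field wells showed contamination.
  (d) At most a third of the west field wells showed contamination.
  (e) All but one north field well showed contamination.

(a) east field: |A| = 6, |A ∩ B| = 1; needs |A ∖ B| = 4 — false.
(b) central field: |A| = 8, |A ∩ B| = 5; needs |A ∩ B| ≤ 5 — true.
(c) south field: |A| = 9, |A ∩ B| = 6; needs |A ∩ B| = 6 — true.
(d) west field: |A| = 5, |A ∩ B| = 2; needs |A ∩ B| / |A| ≤ 1/3 — false.
(e) north field: |A| = 9, |A ∩ B| = 9; needs |A ∖ B| = 1 — false.

2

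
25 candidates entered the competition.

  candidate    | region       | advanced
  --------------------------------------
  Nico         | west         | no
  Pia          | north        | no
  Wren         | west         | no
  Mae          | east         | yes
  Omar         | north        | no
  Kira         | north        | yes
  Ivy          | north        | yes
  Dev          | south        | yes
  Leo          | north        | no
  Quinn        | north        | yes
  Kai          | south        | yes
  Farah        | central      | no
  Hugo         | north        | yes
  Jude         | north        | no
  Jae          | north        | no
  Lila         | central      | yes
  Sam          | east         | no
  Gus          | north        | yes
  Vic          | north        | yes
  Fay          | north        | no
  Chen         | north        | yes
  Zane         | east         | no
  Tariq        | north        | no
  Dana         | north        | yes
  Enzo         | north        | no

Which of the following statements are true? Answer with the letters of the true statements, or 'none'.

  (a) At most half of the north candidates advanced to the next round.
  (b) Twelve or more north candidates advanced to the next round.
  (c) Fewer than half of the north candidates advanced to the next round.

(a)

|A| = 16, |A ∩ B| = 8, |A ∖ B| = 8.
(a) |A ∩ B| ≤ |A ∖ B|: holds.
(b) |A ∩ B| ≥ 12: fails.
(c) |A ∩ B| < |A ∖ B|: fails.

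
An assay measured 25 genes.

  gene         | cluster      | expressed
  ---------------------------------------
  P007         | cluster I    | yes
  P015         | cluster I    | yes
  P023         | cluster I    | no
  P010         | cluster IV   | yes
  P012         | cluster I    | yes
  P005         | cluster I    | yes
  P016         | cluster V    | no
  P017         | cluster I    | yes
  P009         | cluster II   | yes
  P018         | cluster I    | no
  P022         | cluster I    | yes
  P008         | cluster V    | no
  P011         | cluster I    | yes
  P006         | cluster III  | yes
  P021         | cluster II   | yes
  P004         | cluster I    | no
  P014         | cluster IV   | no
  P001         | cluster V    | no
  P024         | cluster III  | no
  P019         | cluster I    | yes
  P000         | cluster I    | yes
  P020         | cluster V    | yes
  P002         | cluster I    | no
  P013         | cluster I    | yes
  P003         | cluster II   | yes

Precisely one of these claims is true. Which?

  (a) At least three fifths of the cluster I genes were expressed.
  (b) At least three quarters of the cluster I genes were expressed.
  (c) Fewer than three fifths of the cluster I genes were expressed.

|A| = 14, |A ∩ B| = 10, |A ∖ B| = 4.
(a) requires |A ∩ B| / |A| ≥ 3/5: true.
(b) requires |A ∩ B| / |A| ≥ 3/4: false.
(c) requires |A ∩ B| / |A| < 3/5: false.

(a)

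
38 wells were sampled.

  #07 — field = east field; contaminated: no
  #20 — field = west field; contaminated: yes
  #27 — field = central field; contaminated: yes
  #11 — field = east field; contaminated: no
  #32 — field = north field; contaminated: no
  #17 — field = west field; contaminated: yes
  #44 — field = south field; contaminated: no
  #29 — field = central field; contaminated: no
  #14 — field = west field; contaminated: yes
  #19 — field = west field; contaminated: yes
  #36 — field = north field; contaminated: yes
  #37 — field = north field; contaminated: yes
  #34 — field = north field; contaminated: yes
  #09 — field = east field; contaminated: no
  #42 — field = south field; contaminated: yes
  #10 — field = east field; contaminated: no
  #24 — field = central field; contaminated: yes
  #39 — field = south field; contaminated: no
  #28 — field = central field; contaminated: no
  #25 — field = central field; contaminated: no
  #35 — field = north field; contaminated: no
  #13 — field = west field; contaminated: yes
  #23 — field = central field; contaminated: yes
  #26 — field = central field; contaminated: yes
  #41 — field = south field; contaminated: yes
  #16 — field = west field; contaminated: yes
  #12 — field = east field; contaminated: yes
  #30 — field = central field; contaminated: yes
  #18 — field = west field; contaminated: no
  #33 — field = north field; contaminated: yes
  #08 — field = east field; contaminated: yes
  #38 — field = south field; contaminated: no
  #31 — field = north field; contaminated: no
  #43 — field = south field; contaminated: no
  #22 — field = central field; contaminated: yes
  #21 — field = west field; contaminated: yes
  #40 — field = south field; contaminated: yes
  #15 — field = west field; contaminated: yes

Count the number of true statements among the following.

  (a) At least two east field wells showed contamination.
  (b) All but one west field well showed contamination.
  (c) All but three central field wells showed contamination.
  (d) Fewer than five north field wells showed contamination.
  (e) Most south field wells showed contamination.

(a) east field: |A| = 6, |A ∩ B| = 2; needs |A ∩ B| ≥ 2 — true.
(b) west field: |A| = 9, |A ∩ B| = 8; needs |A ∖ B| = 1 — true.
(c) central field: |A| = 9, |A ∩ B| = 6; needs |A ∖ B| = 3 — true.
(d) north field: |A| = 7, |A ∩ B| = 4; needs |A ∩ B| < 5 — true.
(e) south field: |A| = 7, |A ∩ B| = 3; needs |A ∩ B| > |A ∖ B| — false.

4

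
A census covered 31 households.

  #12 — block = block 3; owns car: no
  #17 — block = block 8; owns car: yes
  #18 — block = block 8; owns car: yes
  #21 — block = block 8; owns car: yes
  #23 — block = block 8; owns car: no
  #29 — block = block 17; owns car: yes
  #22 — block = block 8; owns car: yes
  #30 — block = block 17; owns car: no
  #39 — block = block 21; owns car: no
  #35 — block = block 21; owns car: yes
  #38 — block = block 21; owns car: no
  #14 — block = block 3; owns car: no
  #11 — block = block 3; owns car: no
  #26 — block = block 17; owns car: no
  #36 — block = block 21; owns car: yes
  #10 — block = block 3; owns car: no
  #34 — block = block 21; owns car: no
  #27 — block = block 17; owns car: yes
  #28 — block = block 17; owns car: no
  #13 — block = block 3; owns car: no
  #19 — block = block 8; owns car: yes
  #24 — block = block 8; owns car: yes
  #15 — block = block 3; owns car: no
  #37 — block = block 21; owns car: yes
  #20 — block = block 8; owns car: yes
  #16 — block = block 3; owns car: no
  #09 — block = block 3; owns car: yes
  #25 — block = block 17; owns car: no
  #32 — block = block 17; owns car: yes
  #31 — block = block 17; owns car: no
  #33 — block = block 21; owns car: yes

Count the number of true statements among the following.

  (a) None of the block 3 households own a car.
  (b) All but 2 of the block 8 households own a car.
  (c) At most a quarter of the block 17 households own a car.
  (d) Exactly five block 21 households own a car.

0

(a) block 3: |A| = 8, |A ∩ B| = 1; needs A ∩ B = ∅ (|A ∩ B| = 0) — false.
(b) block 8: |A| = 8, |A ∩ B| = 7; needs |A ∖ B| = 2 — false.
(c) block 17: |A| = 8, |A ∩ B| = 3; needs |A ∩ B| / |A| ≤ 1/4 — false.
(d) block 21: |A| = 7, |A ∩ B| = 4; needs |A ∩ B| = 5 — false.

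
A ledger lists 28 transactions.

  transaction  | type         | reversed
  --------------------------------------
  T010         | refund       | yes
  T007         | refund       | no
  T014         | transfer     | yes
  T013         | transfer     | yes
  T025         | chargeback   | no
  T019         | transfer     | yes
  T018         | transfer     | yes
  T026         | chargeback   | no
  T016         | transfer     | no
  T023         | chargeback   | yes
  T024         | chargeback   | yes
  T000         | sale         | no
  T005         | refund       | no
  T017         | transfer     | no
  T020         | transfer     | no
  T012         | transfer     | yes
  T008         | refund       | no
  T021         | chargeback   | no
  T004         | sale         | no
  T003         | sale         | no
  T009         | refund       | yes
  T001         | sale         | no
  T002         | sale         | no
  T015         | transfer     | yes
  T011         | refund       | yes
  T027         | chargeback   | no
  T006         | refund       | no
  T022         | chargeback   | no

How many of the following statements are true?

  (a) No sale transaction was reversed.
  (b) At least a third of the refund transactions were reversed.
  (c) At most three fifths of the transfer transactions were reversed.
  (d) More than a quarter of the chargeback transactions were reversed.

3

(a) sale: |A| = 5, |A ∩ B| = 0; needs A ∩ B = ∅ (|A ∩ B| = 0) — true.
(b) refund: |A| = 7, |A ∩ B| = 3; needs |A ∩ B| / |A| ≥ 1/3 — true.
(c) transfer: |A| = 9, |A ∩ B| = 6; needs |A ∩ B| / |A| ≤ 3/5 — false.
(d) chargeback: |A| = 7, |A ∩ B| = 2; needs |A ∩ B| / |A| > 1/4 — true.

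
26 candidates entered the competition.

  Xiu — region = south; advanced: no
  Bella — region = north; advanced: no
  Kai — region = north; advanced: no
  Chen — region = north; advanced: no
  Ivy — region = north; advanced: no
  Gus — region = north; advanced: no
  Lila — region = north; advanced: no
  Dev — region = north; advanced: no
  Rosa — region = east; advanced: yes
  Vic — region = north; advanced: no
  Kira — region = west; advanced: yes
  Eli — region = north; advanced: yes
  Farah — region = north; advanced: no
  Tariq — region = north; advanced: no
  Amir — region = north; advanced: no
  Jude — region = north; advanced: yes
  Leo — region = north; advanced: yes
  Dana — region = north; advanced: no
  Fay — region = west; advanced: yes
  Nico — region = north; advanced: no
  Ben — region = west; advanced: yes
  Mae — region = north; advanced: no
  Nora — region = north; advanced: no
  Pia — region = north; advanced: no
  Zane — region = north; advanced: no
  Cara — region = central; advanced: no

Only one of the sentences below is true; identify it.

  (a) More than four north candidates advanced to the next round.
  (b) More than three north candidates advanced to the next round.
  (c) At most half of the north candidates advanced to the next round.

|A| = 20, |A ∩ B| = 3, |A ∖ B| = 17.
(a) requires |A ∩ B| > 4: false.
(b) requires |A ∩ B| > 3: false.
(c) requires |A ∩ B| ≤ |A ∖ B|: true.

(c)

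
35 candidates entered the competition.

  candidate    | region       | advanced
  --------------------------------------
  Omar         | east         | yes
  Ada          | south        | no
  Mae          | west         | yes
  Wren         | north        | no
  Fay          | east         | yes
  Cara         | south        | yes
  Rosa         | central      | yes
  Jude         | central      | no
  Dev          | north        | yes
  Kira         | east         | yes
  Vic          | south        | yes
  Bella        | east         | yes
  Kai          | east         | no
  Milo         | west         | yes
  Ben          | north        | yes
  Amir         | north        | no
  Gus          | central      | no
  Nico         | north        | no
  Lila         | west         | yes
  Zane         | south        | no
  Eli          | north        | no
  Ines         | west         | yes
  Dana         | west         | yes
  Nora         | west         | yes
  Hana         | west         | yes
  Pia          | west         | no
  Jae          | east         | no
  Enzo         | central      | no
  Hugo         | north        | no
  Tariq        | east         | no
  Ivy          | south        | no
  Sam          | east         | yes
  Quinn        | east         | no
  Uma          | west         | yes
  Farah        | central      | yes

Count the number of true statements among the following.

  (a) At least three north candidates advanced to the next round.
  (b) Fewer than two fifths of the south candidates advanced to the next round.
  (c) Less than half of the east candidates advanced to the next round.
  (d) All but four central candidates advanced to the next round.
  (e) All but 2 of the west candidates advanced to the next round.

(a) north: |A| = 7, |A ∩ B| = 2; needs |A ∩ B| ≥ 3 — false.
(b) south: |A| = 5, |A ∩ B| = 2; needs |A ∩ B| / |A| < 2/5 — false.
(c) east: |A| = 9, |A ∩ B| = 5; needs |A ∩ B| < |A ∖ B| — false.
(d) central: |A| = 5, |A ∩ B| = 2; needs |A ∖ B| = 4 — false.
(e) west: |A| = 9, |A ∩ B| = 8; needs |A ∖ B| = 2 — false.

0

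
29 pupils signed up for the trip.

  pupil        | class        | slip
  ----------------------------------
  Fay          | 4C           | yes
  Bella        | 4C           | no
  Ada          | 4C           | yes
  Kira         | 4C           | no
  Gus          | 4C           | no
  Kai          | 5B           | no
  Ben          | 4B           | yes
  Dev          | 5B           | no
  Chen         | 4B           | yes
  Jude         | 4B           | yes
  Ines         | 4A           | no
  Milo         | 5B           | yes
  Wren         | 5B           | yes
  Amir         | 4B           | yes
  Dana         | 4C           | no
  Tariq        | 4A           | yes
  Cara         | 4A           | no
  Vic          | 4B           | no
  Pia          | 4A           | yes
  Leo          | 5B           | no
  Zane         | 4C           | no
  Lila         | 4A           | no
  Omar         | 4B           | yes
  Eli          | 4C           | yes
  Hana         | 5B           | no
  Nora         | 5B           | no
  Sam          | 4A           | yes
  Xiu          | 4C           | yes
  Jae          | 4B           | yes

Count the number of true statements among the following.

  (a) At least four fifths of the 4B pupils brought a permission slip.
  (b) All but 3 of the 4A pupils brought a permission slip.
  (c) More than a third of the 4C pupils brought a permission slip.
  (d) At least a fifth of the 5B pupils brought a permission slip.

4

(a) 4B: |A| = 7, |A ∩ B| = 6; needs |A ∩ B| / |A| ≥ 4/5 — true.
(b) 4A: |A| = 6, |A ∩ B| = 3; needs |A ∖ B| = 3 — true.
(c) 4C: |A| = 9, |A ∩ B| = 4; needs |A ∩ B| / |A| > 1/3 — true.
(d) 5B: |A| = 7, |A ∩ B| = 2; needs |A ∩ B| / |A| ≥ 1/5 — true.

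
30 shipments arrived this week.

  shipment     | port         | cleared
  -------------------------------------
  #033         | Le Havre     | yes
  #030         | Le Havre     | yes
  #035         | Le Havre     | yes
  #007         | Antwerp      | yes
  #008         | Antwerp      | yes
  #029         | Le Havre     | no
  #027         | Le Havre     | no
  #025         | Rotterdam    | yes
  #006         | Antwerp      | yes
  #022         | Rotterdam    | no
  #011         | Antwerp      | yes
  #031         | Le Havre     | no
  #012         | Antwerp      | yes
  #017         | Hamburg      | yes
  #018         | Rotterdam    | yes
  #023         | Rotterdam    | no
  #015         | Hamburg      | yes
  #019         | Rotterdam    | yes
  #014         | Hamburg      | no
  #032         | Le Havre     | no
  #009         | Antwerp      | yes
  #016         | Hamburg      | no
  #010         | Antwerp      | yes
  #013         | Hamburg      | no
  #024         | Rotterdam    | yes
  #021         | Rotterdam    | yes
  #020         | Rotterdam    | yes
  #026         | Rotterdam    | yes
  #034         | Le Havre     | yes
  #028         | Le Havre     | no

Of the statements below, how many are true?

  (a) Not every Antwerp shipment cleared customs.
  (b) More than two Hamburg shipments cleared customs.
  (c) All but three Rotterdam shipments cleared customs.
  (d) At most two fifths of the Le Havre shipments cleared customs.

(a) Antwerp: |A| = 7, |A ∩ B| = 7; needs A ⊄ B (|A ∖ B| ≥ 1) — false.
(b) Hamburg: |A| = 5, |A ∩ B| = 2; needs |A ∩ B| > 2 — false.
(c) Rotterdam: |A| = 9, |A ∩ B| = 7; needs |A ∖ B| = 3 — false.
(d) Le Havre: |A| = 9, |A ∩ B| = 4; needs |A ∩ B| / |A| ≤ 2/5 — false.

0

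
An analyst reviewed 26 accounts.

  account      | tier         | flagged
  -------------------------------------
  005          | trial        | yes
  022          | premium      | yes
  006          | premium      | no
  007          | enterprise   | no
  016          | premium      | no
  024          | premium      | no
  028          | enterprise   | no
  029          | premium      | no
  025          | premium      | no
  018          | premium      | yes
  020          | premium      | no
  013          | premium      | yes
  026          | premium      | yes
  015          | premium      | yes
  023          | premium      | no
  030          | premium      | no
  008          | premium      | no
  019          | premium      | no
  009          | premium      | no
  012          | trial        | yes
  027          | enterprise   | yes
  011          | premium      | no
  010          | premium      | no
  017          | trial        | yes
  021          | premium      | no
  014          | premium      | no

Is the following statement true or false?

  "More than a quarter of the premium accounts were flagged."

Truth condition: |A ∩ B| / |A| > 1/4.
|A| = 20, |A ∩ B| = 5, |A ∖ B| = 15.
|A ∩ B|/|A| = 5/20, so the statement is false.

False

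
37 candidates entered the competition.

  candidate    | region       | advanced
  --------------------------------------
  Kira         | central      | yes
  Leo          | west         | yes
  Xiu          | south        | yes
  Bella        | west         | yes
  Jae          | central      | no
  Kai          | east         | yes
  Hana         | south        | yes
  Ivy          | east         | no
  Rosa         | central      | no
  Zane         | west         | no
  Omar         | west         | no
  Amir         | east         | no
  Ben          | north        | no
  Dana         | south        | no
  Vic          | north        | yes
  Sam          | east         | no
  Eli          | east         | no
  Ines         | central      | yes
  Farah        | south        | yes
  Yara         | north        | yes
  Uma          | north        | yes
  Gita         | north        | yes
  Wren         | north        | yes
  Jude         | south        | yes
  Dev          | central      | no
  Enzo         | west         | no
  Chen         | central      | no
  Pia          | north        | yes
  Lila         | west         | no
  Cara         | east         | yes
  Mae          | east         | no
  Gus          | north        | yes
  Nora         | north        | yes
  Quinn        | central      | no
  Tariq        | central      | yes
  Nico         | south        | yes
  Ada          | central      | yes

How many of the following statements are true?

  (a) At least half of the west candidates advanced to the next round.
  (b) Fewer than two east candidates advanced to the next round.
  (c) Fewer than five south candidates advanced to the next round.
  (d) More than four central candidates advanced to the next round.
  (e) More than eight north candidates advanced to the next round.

(a) west: |A| = 6, |A ∩ B| = 2; needs |A ∩ B| ≥ |A ∖ B| — false.
(b) east: |A| = 7, |A ∩ B| = 2; needs |A ∩ B| < 2 — false.
(c) south: |A| = 6, |A ∩ B| = 5; needs |A ∩ B| < 5 — false.
(d) central: |A| = 9, |A ∩ B| = 4; needs |A ∩ B| > 4 — false.
(e) north: |A| = 9, |A ∩ B| = 8; needs |A ∩ B| > 8 — false.

0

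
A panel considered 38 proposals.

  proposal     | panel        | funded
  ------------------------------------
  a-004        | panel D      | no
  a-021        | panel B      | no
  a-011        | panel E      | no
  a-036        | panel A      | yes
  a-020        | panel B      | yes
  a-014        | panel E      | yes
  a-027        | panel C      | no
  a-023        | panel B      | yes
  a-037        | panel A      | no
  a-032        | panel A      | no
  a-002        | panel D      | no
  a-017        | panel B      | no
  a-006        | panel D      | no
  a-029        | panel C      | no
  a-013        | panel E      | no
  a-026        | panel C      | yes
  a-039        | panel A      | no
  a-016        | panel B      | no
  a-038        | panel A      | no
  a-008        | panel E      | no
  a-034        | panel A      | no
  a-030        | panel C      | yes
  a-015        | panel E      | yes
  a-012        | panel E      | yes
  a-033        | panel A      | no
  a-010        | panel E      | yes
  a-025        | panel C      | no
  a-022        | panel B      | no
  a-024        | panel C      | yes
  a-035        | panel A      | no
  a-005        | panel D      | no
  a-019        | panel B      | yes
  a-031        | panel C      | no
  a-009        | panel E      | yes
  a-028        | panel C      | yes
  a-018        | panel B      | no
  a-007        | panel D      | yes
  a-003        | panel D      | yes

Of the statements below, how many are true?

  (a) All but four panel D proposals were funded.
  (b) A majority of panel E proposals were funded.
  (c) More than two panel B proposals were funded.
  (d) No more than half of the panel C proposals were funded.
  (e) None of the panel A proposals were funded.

(a) panel D: |A| = 6, |A ∩ B| = 2; needs |A ∖ B| = 4 — true.
(b) panel E: |A| = 8, |A ∩ B| = 5; needs |A ∩ B| > |A ∖ B| — true.
(c) panel B: |A| = 8, |A ∩ B| = 3; needs |A ∩ B| > 2 — true.
(d) panel C: |A| = 8, |A ∩ B| = 4; needs |A ∩ B| ≤ |A ∖ B| — true.
(e) panel A: |A| = 8, |A ∩ B| = 1; needs A ∩ B = ∅ (|A ∩ B| = 0) — false.

4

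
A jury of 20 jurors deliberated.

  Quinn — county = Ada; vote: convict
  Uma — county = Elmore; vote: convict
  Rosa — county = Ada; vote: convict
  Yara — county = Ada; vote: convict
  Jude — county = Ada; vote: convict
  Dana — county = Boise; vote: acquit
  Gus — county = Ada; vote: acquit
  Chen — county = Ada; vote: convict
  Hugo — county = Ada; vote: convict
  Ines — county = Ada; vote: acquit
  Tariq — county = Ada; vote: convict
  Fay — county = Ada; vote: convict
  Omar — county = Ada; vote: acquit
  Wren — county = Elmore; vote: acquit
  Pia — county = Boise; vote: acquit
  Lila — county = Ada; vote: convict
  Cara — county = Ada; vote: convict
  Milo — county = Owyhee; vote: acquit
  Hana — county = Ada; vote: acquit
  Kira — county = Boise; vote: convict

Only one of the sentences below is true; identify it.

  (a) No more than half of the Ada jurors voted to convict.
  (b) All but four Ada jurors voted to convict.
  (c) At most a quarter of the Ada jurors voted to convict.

(b)

|A| = 14, |A ∩ B| = 10, |A ∖ B| = 4.
(a) requires |A ∩ B| ≤ |A ∖ B|: false.
(b) requires |A ∖ B| = 4: true.
(c) requires |A ∩ B| / |A| ≤ 1/4: false.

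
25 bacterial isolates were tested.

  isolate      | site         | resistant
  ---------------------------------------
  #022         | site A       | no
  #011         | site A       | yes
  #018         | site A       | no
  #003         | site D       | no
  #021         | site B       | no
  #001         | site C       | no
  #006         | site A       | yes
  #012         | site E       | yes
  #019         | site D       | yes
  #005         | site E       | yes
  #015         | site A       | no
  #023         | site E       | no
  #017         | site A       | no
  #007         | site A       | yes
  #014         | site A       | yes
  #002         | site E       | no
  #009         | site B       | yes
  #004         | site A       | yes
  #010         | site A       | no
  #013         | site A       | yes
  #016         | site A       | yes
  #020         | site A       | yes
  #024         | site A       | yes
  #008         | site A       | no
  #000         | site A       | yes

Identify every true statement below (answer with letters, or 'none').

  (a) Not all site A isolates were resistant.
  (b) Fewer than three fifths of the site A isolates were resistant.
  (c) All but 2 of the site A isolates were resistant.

|A| = 16, |A ∩ B| = 10, |A ∖ B| = 6.
(a) A ⊄ B (|A ∖ B| ≥ 1): holds.
(b) |A ∩ B| / |A| < 3/5: fails.
(c) |A ∖ B| = 2: fails.

(a)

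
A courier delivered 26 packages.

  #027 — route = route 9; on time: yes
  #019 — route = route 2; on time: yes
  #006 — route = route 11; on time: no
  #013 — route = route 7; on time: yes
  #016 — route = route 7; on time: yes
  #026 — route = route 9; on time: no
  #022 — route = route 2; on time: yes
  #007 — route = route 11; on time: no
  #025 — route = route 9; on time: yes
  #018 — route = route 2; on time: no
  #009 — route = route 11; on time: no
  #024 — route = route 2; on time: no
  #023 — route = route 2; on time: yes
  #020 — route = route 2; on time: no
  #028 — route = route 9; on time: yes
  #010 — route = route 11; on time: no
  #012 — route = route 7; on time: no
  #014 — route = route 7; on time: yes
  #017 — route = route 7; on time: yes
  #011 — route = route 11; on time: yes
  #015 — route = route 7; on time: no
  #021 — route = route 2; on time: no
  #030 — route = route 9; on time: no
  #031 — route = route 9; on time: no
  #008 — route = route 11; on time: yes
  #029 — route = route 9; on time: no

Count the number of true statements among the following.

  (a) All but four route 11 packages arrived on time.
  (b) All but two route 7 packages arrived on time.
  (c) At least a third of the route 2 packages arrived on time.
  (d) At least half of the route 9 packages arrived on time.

3

(a) route 11: |A| = 6, |A ∩ B| = 2; needs |A ∖ B| = 4 — true.
(b) route 7: |A| = 6, |A ∩ B| = 4; needs |A ∖ B| = 2 — true.
(c) route 2: |A| = 7, |A ∩ B| = 3; needs |A ∩ B| / |A| ≥ 1/3 — true.
(d) route 9: |A| = 7, |A ∩ B| = 3; needs |A ∩ B| ≥ |A ∖ B| — false.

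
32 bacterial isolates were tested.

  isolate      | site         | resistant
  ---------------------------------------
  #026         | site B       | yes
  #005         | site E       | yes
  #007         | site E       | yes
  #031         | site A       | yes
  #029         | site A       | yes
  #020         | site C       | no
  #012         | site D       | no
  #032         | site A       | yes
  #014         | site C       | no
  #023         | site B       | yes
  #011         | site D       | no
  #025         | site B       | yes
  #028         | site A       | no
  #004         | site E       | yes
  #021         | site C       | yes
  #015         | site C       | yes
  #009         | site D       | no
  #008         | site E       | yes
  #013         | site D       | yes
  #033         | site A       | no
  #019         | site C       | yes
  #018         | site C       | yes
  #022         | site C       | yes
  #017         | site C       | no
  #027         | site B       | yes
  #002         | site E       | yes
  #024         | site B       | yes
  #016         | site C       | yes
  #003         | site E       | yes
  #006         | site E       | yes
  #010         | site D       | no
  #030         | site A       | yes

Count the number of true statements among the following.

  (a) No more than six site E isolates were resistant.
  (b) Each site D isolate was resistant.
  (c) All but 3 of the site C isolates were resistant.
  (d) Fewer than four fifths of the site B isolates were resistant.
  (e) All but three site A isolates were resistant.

(a) site E: |A| = 7, |A ∩ B| = 7; needs |A ∩ B| ≤ 6 — false.
(b) site D: |A| = 5, |A ∩ B| = 1; needs A ⊆ B, i.e. every element of A is in B (|A ∖ B| = 0) — false.
(c) site C: |A| = 9, |A ∩ B| = 6; needs |A ∖ B| = 3 — true.
(d) site B: |A| = 5, |A ∩ B| = 5; needs |A ∩ B| / |A| < 4/5 — false.
(e) site A: |A| = 6, |A ∩ B| = 4; needs |A ∖ B| = 3 — false.

1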